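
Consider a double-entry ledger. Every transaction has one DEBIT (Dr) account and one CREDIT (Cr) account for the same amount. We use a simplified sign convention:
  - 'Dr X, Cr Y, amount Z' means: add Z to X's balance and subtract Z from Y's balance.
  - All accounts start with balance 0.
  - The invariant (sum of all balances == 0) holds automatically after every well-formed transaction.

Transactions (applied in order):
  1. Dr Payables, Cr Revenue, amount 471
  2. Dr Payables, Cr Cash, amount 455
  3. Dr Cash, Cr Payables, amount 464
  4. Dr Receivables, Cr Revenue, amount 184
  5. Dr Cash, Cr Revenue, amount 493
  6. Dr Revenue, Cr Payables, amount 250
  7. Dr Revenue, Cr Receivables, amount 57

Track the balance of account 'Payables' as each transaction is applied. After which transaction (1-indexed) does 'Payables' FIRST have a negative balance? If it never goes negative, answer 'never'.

After txn 1: Payables=471
After txn 2: Payables=926
After txn 3: Payables=462
After txn 4: Payables=462
After txn 5: Payables=462
After txn 6: Payables=212
After txn 7: Payables=212

Answer: never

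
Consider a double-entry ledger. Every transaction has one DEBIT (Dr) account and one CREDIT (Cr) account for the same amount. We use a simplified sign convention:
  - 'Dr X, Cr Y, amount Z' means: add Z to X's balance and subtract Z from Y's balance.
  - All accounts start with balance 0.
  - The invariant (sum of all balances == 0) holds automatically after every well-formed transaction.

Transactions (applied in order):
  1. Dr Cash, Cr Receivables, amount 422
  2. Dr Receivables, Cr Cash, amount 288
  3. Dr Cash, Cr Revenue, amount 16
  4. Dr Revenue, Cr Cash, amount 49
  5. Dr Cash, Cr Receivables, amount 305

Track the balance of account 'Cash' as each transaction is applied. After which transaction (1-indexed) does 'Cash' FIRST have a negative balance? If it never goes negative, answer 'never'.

After txn 1: Cash=422
After txn 2: Cash=134
After txn 3: Cash=150
After txn 4: Cash=101
After txn 5: Cash=406

Answer: never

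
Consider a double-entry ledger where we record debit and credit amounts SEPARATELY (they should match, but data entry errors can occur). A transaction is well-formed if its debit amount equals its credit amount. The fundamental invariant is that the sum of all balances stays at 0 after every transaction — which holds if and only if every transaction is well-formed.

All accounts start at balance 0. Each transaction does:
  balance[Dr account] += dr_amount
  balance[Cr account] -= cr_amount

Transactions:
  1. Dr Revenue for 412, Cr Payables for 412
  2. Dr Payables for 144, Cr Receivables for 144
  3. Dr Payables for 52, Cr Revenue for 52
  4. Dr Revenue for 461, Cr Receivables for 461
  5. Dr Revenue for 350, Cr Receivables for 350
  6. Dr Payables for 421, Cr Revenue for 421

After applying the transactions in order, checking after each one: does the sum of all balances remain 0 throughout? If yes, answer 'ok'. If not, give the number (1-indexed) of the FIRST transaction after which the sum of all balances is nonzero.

Answer: ok

Derivation:
After txn 1: dr=412 cr=412 sum_balances=0
After txn 2: dr=144 cr=144 sum_balances=0
After txn 3: dr=52 cr=52 sum_balances=0
After txn 4: dr=461 cr=461 sum_balances=0
After txn 5: dr=350 cr=350 sum_balances=0
After txn 6: dr=421 cr=421 sum_balances=0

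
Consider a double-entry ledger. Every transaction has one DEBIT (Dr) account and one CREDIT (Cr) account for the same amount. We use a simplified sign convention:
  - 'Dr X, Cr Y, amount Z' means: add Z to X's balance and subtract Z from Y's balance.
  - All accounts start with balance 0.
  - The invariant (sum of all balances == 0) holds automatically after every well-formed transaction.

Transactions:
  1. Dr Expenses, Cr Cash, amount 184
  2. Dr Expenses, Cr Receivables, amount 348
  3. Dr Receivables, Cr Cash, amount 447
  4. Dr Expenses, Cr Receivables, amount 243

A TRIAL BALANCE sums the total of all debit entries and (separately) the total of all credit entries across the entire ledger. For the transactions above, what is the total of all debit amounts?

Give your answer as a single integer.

Answer: 1222

Derivation:
Txn 1: debit+=184
Txn 2: debit+=348
Txn 3: debit+=447
Txn 4: debit+=243
Total debits = 1222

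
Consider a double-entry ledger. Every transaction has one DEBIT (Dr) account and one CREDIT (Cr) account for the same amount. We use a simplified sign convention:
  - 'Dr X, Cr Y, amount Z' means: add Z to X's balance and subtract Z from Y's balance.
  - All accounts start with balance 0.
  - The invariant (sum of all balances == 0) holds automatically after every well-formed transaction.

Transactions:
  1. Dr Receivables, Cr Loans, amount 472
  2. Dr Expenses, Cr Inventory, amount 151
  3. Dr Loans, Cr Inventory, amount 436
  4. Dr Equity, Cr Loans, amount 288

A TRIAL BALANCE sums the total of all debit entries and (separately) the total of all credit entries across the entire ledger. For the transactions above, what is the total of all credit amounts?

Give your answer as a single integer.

Txn 1: credit+=472
Txn 2: credit+=151
Txn 3: credit+=436
Txn 4: credit+=288
Total credits = 1347

Answer: 1347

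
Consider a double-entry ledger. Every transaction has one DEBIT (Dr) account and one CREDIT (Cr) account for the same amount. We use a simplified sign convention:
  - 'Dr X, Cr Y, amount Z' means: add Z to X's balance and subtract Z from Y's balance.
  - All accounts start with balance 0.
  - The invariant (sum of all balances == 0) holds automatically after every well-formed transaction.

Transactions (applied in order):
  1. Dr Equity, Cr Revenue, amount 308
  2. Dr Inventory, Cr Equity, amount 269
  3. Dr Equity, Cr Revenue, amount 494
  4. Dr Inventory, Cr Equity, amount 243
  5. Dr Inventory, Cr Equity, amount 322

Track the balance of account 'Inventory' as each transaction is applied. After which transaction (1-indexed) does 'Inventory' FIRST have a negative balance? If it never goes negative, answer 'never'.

Answer: never

Derivation:
After txn 1: Inventory=0
After txn 2: Inventory=269
After txn 3: Inventory=269
After txn 4: Inventory=512
After txn 5: Inventory=834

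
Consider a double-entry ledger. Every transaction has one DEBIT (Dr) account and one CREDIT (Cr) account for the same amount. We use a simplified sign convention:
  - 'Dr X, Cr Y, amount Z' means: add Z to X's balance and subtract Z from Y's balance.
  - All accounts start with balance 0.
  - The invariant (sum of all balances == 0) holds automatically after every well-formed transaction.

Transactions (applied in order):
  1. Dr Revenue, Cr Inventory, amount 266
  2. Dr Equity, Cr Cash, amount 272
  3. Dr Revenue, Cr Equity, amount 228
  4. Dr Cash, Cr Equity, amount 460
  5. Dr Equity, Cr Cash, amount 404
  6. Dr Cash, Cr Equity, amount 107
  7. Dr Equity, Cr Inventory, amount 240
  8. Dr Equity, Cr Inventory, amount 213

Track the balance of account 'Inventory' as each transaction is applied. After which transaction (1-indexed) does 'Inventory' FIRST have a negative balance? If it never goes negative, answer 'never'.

Answer: 1

Derivation:
After txn 1: Inventory=-266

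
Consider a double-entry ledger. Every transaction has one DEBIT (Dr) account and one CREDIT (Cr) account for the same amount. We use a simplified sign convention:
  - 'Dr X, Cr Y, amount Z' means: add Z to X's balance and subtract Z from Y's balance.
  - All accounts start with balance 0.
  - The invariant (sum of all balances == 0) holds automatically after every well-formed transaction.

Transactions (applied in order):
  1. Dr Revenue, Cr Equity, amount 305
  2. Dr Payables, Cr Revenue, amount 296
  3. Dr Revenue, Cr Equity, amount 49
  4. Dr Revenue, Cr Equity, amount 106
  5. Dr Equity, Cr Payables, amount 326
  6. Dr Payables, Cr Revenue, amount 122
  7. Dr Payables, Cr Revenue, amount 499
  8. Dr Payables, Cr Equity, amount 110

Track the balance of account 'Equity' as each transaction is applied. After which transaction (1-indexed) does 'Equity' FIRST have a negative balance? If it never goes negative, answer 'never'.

After txn 1: Equity=-305

Answer: 1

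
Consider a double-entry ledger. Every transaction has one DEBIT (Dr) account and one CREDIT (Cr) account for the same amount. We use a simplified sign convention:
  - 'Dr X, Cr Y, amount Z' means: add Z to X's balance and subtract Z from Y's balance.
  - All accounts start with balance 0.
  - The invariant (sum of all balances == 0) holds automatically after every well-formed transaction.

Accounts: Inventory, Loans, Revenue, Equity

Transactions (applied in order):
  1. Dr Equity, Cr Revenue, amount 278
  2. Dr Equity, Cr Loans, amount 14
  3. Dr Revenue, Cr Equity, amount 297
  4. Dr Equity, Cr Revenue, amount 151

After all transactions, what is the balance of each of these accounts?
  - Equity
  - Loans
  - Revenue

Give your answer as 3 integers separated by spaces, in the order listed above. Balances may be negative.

After txn 1 (Dr Equity, Cr Revenue, amount 278): Equity=278 Revenue=-278
After txn 2 (Dr Equity, Cr Loans, amount 14): Equity=292 Loans=-14 Revenue=-278
After txn 3 (Dr Revenue, Cr Equity, amount 297): Equity=-5 Loans=-14 Revenue=19
After txn 4 (Dr Equity, Cr Revenue, amount 151): Equity=146 Loans=-14 Revenue=-132

Answer: 146 -14 -132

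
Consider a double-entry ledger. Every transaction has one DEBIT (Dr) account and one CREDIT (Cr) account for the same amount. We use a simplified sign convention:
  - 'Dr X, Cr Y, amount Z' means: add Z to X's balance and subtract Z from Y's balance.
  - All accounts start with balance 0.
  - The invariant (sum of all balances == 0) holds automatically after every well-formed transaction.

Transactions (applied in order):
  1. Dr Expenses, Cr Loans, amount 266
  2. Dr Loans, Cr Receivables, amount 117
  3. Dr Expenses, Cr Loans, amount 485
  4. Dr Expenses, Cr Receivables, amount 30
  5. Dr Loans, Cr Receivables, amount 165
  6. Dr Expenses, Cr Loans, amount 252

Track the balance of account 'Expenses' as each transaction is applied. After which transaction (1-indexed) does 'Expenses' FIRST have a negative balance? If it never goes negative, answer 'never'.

Answer: never

Derivation:
After txn 1: Expenses=266
After txn 2: Expenses=266
After txn 3: Expenses=751
After txn 4: Expenses=781
After txn 5: Expenses=781
After txn 6: Expenses=1033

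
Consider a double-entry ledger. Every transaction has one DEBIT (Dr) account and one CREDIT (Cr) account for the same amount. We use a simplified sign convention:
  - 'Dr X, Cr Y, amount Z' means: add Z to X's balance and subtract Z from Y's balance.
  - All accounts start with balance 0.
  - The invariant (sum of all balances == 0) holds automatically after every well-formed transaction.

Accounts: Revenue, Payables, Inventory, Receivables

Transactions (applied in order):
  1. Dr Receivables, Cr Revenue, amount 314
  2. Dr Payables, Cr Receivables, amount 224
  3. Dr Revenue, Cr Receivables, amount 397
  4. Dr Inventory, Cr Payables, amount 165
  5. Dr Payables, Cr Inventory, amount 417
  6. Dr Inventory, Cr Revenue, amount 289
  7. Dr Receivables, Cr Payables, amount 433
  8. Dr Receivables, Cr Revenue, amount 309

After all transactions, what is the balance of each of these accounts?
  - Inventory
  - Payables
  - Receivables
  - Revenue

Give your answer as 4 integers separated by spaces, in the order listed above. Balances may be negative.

After txn 1 (Dr Receivables, Cr Revenue, amount 314): Receivables=314 Revenue=-314
After txn 2 (Dr Payables, Cr Receivables, amount 224): Payables=224 Receivables=90 Revenue=-314
After txn 3 (Dr Revenue, Cr Receivables, amount 397): Payables=224 Receivables=-307 Revenue=83
After txn 4 (Dr Inventory, Cr Payables, amount 165): Inventory=165 Payables=59 Receivables=-307 Revenue=83
After txn 5 (Dr Payables, Cr Inventory, amount 417): Inventory=-252 Payables=476 Receivables=-307 Revenue=83
After txn 6 (Dr Inventory, Cr Revenue, amount 289): Inventory=37 Payables=476 Receivables=-307 Revenue=-206
After txn 7 (Dr Receivables, Cr Payables, amount 433): Inventory=37 Payables=43 Receivables=126 Revenue=-206
After txn 8 (Dr Receivables, Cr Revenue, amount 309): Inventory=37 Payables=43 Receivables=435 Revenue=-515

Answer: 37 43 435 -515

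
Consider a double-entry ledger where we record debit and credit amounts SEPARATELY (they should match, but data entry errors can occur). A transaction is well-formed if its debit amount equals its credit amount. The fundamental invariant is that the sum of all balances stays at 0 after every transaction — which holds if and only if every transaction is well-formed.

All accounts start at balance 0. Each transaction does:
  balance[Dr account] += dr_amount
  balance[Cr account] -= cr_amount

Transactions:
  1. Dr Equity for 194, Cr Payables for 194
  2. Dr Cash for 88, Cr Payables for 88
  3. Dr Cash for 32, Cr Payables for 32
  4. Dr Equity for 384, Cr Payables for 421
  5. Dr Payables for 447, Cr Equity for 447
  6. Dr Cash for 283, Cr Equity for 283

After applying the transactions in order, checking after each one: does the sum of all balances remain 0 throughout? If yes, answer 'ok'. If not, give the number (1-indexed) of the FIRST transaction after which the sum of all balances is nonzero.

After txn 1: dr=194 cr=194 sum_balances=0
After txn 2: dr=88 cr=88 sum_balances=0
After txn 3: dr=32 cr=32 sum_balances=0
After txn 4: dr=384 cr=421 sum_balances=-37
After txn 5: dr=447 cr=447 sum_balances=-37
After txn 6: dr=283 cr=283 sum_balances=-37

Answer: 4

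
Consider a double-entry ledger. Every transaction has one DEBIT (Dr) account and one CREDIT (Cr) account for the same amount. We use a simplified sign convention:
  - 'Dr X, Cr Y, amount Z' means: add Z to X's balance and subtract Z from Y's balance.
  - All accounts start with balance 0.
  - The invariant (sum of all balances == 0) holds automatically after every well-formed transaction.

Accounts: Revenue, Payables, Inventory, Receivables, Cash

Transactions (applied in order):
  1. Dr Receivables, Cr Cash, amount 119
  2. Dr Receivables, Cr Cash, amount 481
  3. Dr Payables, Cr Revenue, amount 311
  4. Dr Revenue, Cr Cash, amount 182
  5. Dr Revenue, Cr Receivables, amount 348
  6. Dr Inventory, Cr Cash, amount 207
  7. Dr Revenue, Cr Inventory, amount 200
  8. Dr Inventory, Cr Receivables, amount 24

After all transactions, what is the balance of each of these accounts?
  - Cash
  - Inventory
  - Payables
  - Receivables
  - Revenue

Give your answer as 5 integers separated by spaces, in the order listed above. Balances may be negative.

Answer: -989 31 311 228 419

Derivation:
After txn 1 (Dr Receivables, Cr Cash, amount 119): Cash=-119 Receivables=119
After txn 2 (Dr Receivables, Cr Cash, amount 481): Cash=-600 Receivables=600
After txn 3 (Dr Payables, Cr Revenue, amount 311): Cash=-600 Payables=311 Receivables=600 Revenue=-311
After txn 4 (Dr Revenue, Cr Cash, amount 182): Cash=-782 Payables=311 Receivables=600 Revenue=-129
After txn 5 (Dr Revenue, Cr Receivables, amount 348): Cash=-782 Payables=311 Receivables=252 Revenue=219
After txn 6 (Dr Inventory, Cr Cash, amount 207): Cash=-989 Inventory=207 Payables=311 Receivables=252 Revenue=219
After txn 7 (Dr Revenue, Cr Inventory, amount 200): Cash=-989 Inventory=7 Payables=311 Receivables=252 Revenue=419
After txn 8 (Dr Inventory, Cr Receivables, amount 24): Cash=-989 Inventory=31 Payables=311 Receivables=228 Revenue=419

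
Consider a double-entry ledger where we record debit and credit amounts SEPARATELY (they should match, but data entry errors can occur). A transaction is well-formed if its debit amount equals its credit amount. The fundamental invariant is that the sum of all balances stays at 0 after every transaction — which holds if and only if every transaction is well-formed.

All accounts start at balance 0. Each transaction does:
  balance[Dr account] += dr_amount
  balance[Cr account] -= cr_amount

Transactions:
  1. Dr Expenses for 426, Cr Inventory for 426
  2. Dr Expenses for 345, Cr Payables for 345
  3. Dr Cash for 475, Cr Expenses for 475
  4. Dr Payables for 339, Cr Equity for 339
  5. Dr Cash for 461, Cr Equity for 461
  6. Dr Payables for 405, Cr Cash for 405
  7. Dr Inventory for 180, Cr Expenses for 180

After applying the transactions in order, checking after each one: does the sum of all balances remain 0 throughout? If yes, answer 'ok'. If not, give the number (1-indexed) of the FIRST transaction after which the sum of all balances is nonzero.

After txn 1: dr=426 cr=426 sum_balances=0
After txn 2: dr=345 cr=345 sum_balances=0
After txn 3: dr=475 cr=475 sum_balances=0
After txn 4: dr=339 cr=339 sum_balances=0
After txn 5: dr=461 cr=461 sum_balances=0
After txn 6: dr=405 cr=405 sum_balances=0
After txn 7: dr=180 cr=180 sum_balances=0

Answer: ok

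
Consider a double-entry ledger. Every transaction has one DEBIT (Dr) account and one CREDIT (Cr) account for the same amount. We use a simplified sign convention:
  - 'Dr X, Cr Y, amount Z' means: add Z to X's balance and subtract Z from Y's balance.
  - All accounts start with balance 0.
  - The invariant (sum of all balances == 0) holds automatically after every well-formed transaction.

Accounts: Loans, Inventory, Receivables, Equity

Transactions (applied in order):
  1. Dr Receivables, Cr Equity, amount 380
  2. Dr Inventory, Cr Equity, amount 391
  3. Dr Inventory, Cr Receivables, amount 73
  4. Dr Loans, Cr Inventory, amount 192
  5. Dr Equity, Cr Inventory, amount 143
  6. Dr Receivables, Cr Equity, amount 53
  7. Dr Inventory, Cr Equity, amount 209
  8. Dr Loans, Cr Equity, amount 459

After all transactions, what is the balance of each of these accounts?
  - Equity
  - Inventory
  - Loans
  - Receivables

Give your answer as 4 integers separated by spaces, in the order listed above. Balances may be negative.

Answer: -1349 338 651 360

Derivation:
After txn 1 (Dr Receivables, Cr Equity, amount 380): Equity=-380 Receivables=380
After txn 2 (Dr Inventory, Cr Equity, amount 391): Equity=-771 Inventory=391 Receivables=380
After txn 3 (Dr Inventory, Cr Receivables, amount 73): Equity=-771 Inventory=464 Receivables=307
After txn 4 (Dr Loans, Cr Inventory, amount 192): Equity=-771 Inventory=272 Loans=192 Receivables=307
After txn 5 (Dr Equity, Cr Inventory, amount 143): Equity=-628 Inventory=129 Loans=192 Receivables=307
After txn 6 (Dr Receivables, Cr Equity, amount 53): Equity=-681 Inventory=129 Loans=192 Receivables=360
After txn 7 (Dr Inventory, Cr Equity, amount 209): Equity=-890 Inventory=338 Loans=192 Receivables=360
After txn 8 (Dr Loans, Cr Equity, amount 459): Equity=-1349 Inventory=338 Loans=651 Receivables=360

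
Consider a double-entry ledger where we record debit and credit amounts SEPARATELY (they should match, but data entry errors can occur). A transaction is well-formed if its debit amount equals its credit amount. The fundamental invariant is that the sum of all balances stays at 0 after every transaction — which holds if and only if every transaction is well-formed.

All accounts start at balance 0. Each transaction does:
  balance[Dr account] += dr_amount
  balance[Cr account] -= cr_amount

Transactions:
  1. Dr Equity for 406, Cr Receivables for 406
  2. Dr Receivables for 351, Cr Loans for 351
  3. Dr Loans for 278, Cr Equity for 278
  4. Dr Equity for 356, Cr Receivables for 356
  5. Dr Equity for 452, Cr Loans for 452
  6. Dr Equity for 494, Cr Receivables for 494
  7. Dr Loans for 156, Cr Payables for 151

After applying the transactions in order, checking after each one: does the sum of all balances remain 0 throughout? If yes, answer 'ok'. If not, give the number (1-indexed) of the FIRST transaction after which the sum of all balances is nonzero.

Answer: 7

Derivation:
After txn 1: dr=406 cr=406 sum_balances=0
After txn 2: dr=351 cr=351 sum_balances=0
After txn 3: dr=278 cr=278 sum_balances=0
After txn 4: dr=356 cr=356 sum_balances=0
After txn 5: dr=452 cr=452 sum_balances=0
After txn 6: dr=494 cr=494 sum_balances=0
After txn 7: dr=156 cr=151 sum_balances=5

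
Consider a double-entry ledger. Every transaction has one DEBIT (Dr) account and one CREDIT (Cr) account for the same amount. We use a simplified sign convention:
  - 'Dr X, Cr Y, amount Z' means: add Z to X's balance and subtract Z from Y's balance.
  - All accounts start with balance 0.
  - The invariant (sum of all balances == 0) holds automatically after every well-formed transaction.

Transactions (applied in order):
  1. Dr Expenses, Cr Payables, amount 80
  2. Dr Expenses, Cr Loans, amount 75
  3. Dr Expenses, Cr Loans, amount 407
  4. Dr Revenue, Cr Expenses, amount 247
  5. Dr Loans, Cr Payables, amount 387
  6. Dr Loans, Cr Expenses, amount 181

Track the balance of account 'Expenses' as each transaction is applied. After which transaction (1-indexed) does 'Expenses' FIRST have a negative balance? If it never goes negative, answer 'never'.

After txn 1: Expenses=80
After txn 2: Expenses=155
After txn 3: Expenses=562
After txn 4: Expenses=315
After txn 5: Expenses=315
After txn 6: Expenses=134

Answer: never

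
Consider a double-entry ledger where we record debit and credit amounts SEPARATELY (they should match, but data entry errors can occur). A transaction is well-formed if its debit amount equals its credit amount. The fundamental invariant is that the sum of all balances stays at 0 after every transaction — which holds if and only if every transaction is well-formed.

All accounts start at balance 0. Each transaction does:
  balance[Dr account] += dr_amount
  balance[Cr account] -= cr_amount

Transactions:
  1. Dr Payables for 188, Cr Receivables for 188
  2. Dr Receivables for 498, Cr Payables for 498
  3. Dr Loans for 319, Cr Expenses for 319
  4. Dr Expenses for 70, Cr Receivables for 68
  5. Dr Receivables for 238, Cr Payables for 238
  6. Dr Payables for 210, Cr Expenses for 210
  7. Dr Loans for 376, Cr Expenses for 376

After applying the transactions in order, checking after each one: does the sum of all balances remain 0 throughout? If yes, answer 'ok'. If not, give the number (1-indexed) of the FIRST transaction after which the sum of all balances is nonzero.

Answer: 4

Derivation:
After txn 1: dr=188 cr=188 sum_balances=0
After txn 2: dr=498 cr=498 sum_balances=0
After txn 3: dr=319 cr=319 sum_balances=0
After txn 4: dr=70 cr=68 sum_balances=2
After txn 5: dr=238 cr=238 sum_balances=2
After txn 6: dr=210 cr=210 sum_balances=2
After txn 7: dr=376 cr=376 sum_balances=2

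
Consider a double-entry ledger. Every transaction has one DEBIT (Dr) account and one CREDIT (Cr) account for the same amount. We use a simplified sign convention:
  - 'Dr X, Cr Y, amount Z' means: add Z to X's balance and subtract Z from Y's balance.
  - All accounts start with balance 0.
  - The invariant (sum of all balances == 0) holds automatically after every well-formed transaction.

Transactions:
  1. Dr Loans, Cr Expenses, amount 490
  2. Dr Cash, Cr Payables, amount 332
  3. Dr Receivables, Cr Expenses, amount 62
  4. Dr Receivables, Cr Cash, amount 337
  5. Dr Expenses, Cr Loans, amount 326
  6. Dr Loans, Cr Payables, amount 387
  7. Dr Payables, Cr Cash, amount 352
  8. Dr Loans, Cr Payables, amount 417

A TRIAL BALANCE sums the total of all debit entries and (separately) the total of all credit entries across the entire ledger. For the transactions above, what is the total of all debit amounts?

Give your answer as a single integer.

Txn 1: debit+=490
Txn 2: debit+=332
Txn 3: debit+=62
Txn 4: debit+=337
Txn 5: debit+=326
Txn 6: debit+=387
Txn 7: debit+=352
Txn 8: debit+=417
Total debits = 2703

Answer: 2703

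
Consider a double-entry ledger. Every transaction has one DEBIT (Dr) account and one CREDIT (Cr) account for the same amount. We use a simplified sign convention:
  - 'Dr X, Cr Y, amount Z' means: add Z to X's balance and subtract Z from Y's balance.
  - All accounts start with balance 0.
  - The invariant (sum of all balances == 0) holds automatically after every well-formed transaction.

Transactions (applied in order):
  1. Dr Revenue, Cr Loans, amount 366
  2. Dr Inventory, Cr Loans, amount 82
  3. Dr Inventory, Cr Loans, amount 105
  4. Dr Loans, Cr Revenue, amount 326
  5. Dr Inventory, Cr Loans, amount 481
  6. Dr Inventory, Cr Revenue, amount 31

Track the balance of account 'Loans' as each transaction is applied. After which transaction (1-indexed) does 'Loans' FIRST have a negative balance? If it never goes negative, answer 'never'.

Answer: 1

Derivation:
After txn 1: Loans=-366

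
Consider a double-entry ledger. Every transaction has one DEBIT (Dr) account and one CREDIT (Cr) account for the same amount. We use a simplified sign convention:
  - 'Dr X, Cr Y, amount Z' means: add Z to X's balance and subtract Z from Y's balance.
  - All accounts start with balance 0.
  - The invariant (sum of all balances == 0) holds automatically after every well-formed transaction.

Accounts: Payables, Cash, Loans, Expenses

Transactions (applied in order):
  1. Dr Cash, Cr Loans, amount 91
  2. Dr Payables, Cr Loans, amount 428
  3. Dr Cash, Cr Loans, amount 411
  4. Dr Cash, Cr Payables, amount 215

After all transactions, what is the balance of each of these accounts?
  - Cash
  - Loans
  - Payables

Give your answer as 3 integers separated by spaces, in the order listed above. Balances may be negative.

Answer: 717 -930 213

Derivation:
After txn 1 (Dr Cash, Cr Loans, amount 91): Cash=91 Loans=-91
After txn 2 (Dr Payables, Cr Loans, amount 428): Cash=91 Loans=-519 Payables=428
After txn 3 (Dr Cash, Cr Loans, amount 411): Cash=502 Loans=-930 Payables=428
After txn 4 (Dr Cash, Cr Payables, amount 215): Cash=717 Loans=-930 Payables=213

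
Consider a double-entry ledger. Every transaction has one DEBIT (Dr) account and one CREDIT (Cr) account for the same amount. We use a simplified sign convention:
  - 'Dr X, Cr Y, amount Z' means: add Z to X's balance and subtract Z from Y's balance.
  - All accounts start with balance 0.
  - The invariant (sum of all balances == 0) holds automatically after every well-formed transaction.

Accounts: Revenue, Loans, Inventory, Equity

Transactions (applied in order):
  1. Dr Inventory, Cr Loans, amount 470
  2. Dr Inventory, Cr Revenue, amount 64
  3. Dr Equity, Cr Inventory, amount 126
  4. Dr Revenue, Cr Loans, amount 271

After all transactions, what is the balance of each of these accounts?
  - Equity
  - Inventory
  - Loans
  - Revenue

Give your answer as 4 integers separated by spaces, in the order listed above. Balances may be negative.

After txn 1 (Dr Inventory, Cr Loans, amount 470): Inventory=470 Loans=-470
After txn 2 (Dr Inventory, Cr Revenue, amount 64): Inventory=534 Loans=-470 Revenue=-64
After txn 3 (Dr Equity, Cr Inventory, amount 126): Equity=126 Inventory=408 Loans=-470 Revenue=-64
After txn 4 (Dr Revenue, Cr Loans, amount 271): Equity=126 Inventory=408 Loans=-741 Revenue=207

Answer: 126 408 -741 207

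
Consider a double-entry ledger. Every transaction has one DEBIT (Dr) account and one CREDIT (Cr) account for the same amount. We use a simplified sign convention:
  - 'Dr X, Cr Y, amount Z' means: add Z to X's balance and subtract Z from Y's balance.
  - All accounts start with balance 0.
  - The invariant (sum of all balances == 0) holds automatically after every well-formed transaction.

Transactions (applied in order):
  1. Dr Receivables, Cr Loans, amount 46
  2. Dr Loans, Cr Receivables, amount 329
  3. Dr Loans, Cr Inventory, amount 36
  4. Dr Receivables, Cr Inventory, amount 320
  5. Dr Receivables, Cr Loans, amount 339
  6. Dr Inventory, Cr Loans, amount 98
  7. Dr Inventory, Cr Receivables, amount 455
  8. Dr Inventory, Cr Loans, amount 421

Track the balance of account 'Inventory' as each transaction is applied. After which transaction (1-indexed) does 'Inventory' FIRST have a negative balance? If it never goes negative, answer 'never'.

After txn 1: Inventory=0
After txn 2: Inventory=0
After txn 3: Inventory=-36

Answer: 3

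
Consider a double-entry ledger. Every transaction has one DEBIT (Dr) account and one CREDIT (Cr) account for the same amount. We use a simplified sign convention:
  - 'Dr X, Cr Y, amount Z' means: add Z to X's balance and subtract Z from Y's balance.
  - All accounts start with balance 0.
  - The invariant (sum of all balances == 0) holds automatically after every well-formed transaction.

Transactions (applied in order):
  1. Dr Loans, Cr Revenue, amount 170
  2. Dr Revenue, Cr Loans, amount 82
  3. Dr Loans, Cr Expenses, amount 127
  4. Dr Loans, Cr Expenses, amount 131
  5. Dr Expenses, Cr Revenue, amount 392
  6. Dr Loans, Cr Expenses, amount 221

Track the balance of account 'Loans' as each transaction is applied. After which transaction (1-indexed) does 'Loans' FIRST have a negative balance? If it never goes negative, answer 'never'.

After txn 1: Loans=170
After txn 2: Loans=88
After txn 3: Loans=215
After txn 4: Loans=346
After txn 5: Loans=346
After txn 6: Loans=567

Answer: never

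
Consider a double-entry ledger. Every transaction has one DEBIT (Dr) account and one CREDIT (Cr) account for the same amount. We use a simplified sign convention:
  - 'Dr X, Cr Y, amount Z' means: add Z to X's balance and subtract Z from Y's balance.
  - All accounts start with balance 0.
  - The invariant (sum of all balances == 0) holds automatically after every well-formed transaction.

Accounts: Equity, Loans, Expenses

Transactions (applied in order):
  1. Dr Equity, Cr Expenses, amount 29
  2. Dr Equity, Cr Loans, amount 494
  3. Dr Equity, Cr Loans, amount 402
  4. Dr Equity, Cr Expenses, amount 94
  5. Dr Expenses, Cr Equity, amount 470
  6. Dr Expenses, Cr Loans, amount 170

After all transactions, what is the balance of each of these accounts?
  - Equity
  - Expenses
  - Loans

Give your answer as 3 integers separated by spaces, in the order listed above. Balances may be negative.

After txn 1 (Dr Equity, Cr Expenses, amount 29): Equity=29 Expenses=-29
After txn 2 (Dr Equity, Cr Loans, amount 494): Equity=523 Expenses=-29 Loans=-494
After txn 3 (Dr Equity, Cr Loans, amount 402): Equity=925 Expenses=-29 Loans=-896
After txn 4 (Dr Equity, Cr Expenses, amount 94): Equity=1019 Expenses=-123 Loans=-896
After txn 5 (Dr Expenses, Cr Equity, amount 470): Equity=549 Expenses=347 Loans=-896
After txn 6 (Dr Expenses, Cr Loans, amount 170): Equity=549 Expenses=517 Loans=-1066

Answer: 549 517 -1066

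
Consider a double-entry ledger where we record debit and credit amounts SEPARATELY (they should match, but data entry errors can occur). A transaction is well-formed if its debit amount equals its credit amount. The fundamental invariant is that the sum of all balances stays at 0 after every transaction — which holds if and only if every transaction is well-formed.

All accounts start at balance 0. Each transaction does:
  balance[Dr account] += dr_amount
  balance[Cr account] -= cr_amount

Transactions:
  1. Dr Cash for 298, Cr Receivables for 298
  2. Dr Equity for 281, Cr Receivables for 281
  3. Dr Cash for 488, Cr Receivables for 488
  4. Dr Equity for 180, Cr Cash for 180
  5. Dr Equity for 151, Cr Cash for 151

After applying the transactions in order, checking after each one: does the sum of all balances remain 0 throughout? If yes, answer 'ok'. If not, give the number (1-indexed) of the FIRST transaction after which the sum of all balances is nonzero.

Answer: ok

Derivation:
After txn 1: dr=298 cr=298 sum_balances=0
After txn 2: dr=281 cr=281 sum_balances=0
After txn 3: dr=488 cr=488 sum_balances=0
After txn 4: dr=180 cr=180 sum_balances=0
After txn 5: dr=151 cr=151 sum_balances=0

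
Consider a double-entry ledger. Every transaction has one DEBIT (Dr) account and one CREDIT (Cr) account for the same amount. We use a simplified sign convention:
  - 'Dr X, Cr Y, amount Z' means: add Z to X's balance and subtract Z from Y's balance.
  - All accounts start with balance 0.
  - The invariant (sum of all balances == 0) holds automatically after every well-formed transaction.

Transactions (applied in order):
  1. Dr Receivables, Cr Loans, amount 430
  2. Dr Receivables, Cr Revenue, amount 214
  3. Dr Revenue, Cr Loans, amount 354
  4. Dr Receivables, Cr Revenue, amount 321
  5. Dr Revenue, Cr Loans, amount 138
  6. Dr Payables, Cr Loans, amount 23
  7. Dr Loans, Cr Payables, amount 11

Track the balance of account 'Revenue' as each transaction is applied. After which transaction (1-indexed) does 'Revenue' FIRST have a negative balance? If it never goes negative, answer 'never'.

Answer: 2

Derivation:
After txn 1: Revenue=0
After txn 2: Revenue=-214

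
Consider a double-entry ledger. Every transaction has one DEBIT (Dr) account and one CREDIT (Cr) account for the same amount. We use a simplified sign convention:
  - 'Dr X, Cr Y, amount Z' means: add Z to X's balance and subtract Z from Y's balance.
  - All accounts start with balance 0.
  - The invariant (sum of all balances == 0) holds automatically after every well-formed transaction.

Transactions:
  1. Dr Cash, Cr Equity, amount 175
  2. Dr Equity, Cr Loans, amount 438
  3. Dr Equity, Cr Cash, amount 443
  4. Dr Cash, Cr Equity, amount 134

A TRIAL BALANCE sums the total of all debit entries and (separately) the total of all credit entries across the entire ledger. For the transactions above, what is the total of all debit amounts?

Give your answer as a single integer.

Answer: 1190

Derivation:
Txn 1: debit+=175
Txn 2: debit+=438
Txn 3: debit+=443
Txn 4: debit+=134
Total debits = 1190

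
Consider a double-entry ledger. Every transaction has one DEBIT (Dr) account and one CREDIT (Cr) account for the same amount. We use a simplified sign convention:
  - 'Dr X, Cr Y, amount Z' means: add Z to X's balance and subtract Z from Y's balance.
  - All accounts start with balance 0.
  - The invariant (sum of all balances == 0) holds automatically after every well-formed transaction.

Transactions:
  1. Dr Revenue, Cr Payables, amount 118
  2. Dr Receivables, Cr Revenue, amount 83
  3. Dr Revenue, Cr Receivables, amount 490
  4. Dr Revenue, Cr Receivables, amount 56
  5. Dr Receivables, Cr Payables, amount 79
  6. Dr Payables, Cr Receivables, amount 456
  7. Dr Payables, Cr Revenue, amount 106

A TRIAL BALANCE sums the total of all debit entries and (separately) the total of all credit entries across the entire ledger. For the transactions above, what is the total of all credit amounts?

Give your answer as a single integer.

Answer: 1388

Derivation:
Txn 1: credit+=118
Txn 2: credit+=83
Txn 3: credit+=490
Txn 4: credit+=56
Txn 5: credit+=79
Txn 6: credit+=456
Txn 7: credit+=106
Total credits = 1388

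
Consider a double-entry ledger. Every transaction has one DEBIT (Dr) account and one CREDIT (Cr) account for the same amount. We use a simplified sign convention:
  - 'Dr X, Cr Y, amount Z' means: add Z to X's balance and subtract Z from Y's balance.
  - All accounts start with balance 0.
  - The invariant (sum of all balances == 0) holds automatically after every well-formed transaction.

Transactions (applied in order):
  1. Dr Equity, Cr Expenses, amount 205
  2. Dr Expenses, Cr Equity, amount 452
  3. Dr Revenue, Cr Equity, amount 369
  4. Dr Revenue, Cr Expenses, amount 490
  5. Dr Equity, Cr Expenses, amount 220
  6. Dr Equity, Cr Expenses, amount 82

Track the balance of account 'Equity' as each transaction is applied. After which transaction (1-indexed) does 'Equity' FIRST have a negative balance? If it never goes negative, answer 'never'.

After txn 1: Equity=205
After txn 2: Equity=-247

Answer: 2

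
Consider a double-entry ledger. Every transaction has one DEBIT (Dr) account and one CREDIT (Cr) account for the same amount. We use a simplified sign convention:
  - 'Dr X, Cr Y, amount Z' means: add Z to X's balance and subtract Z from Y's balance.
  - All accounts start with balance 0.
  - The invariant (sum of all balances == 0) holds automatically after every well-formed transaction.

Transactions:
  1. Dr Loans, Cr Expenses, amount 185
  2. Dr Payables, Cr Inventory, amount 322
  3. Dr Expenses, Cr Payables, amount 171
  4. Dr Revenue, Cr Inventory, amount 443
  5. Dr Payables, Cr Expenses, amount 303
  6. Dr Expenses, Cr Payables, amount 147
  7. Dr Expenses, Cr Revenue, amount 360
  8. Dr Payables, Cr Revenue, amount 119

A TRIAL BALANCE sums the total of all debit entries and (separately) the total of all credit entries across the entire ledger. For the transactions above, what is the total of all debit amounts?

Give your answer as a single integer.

Txn 1: debit+=185
Txn 2: debit+=322
Txn 3: debit+=171
Txn 4: debit+=443
Txn 5: debit+=303
Txn 6: debit+=147
Txn 7: debit+=360
Txn 8: debit+=119
Total debits = 2050

Answer: 2050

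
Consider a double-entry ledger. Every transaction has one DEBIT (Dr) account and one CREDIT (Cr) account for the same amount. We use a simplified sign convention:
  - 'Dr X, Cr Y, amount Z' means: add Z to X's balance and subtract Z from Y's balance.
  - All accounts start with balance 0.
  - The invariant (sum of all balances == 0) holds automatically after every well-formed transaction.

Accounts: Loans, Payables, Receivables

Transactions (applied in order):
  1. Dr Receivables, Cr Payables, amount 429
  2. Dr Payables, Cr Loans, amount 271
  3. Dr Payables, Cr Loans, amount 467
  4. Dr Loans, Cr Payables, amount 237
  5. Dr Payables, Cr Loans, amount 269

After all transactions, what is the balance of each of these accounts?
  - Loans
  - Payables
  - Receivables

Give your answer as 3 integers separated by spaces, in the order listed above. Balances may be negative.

Answer: -770 341 429

Derivation:
After txn 1 (Dr Receivables, Cr Payables, amount 429): Payables=-429 Receivables=429
After txn 2 (Dr Payables, Cr Loans, amount 271): Loans=-271 Payables=-158 Receivables=429
After txn 3 (Dr Payables, Cr Loans, amount 467): Loans=-738 Payables=309 Receivables=429
After txn 4 (Dr Loans, Cr Payables, amount 237): Loans=-501 Payables=72 Receivables=429
After txn 5 (Dr Payables, Cr Loans, amount 269): Loans=-770 Payables=341 Receivables=429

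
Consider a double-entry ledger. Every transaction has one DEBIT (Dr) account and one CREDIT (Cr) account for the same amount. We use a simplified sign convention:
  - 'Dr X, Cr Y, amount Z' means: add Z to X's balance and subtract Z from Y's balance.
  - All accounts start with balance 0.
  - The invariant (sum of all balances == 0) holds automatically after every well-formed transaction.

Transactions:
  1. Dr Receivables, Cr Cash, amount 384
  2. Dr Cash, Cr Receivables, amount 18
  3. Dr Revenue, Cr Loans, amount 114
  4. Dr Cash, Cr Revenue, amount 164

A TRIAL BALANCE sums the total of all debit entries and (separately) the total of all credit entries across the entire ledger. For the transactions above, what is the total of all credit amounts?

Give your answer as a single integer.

Txn 1: credit+=384
Txn 2: credit+=18
Txn 3: credit+=114
Txn 4: credit+=164
Total credits = 680

Answer: 680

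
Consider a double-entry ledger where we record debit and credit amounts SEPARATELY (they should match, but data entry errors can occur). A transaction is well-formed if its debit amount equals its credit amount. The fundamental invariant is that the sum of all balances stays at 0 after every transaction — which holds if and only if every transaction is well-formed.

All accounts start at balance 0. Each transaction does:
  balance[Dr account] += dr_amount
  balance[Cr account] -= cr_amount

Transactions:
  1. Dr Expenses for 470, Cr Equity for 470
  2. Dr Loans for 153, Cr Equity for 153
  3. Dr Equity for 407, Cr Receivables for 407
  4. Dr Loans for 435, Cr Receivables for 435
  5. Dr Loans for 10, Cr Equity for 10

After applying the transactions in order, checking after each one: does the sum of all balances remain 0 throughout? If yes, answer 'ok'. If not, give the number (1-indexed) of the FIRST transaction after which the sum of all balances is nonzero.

Answer: ok

Derivation:
After txn 1: dr=470 cr=470 sum_balances=0
After txn 2: dr=153 cr=153 sum_balances=0
After txn 3: dr=407 cr=407 sum_balances=0
After txn 4: dr=435 cr=435 sum_balances=0
After txn 5: dr=10 cr=10 sum_balances=0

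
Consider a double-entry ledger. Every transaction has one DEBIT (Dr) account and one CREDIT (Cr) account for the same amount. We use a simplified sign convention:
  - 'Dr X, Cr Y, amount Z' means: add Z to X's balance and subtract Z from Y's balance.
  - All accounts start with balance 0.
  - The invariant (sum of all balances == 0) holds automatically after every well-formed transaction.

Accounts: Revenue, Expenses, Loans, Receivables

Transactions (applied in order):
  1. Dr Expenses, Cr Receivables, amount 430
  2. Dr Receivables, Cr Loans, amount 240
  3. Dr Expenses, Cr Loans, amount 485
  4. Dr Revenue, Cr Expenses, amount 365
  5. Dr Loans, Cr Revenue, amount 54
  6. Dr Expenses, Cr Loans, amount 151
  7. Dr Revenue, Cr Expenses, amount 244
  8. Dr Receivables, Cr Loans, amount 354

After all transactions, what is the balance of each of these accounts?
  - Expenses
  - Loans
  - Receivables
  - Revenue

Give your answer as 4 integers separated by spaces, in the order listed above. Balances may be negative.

After txn 1 (Dr Expenses, Cr Receivables, amount 430): Expenses=430 Receivables=-430
After txn 2 (Dr Receivables, Cr Loans, amount 240): Expenses=430 Loans=-240 Receivables=-190
After txn 3 (Dr Expenses, Cr Loans, amount 485): Expenses=915 Loans=-725 Receivables=-190
After txn 4 (Dr Revenue, Cr Expenses, amount 365): Expenses=550 Loans=-725 Receivables=-190 Revenue=365
After txn 5 (Dr Loans, Cr Revenue, amount 54): Expenses=550 Loans=-671 Receivables=-190 Revenue=311
After txn 6 (Dr Expenses, Cr Loans, amount 151): Expenses=701 Loans=-822 Receivables=-190 Revenue=311
After txn 7 (Dr Revenue, Cr Expenses, amount 244): Expenses=457 Loans=-822 Receivables=-190 Revenue=555
After txn 8 (Dr Receivables, Cr Loans, amount 354): Expenses=457 Loans=-1176 Receivables=164 Revenue=555

Answer: 457 -1176 164 555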